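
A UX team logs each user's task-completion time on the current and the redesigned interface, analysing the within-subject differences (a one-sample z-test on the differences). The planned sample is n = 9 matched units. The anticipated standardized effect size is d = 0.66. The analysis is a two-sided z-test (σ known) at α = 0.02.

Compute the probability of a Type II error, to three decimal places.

Noncentrality parameter: δ = d·√n = 0.66 × √9 = 1.9800
Two-sided α = 0.02 → critical value z_{0.01} = 2.326.
Power = Φ(δ − 2.326) + Φ(−δ − 2.326) = Φ(-0.346) + Φ(-4.306) = 0.3645 + 0.0000 = 0.3645.
Type II error: β = 1 − power = 1 − 0.3645 = 0.6355.

β ≈ 0.635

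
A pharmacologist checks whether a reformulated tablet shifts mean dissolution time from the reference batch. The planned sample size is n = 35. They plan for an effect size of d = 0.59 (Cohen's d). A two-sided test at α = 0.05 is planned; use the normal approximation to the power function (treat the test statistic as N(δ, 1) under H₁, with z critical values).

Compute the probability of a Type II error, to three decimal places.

β ≈ 0.063

Noncentrality parameter: δ = d·√n = 0.59 × √35 = 3.4905
Two-sided α = 0.05 → critical value z_{0.025} = 1.960.
Power = Φ(δ − 1.960) + Φ(−δ − 1.960) = Φ(1.531) + Φ(-5.450) = 0.9371 + 0.0000 = 0.9371.
Type II error: β = 1 − power = 1 − 0.9371 = 0.0629.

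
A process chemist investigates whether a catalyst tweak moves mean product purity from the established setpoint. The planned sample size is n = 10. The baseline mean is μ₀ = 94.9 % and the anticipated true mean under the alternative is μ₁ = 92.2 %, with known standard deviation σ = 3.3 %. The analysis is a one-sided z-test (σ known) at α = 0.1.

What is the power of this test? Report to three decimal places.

Power ≈ 0.904

Standardized effect: d = |μ₁ − μ₀| / σ = |92.2 − 94.9| / 3.3 = 0.8182
Noncentrality parameter: δ = d·√n = 0.8182 × √10 = 2.5873
Critical value for a one-sided test at α = 0.1: z_α = 1.282.
Power = P(Z > 1.282 − δ) = Φ(1.306) = 0.9042.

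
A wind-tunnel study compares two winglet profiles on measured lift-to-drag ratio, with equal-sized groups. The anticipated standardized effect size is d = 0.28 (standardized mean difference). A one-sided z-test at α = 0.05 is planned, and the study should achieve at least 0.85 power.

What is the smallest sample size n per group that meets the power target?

For power 0.85 need Φ(δ − z_{0.05}) = 0.85, so δ = z_{0.05} + z_{0.15} = 1.645 + 1.036 = 2.681.
δ = d·√(n/2) ⇒ n = 2(δ/d)² = 2 × (2.681 / 0.28)² = 183.40.
Rounding up, n = 184 per group.

n = 184 per group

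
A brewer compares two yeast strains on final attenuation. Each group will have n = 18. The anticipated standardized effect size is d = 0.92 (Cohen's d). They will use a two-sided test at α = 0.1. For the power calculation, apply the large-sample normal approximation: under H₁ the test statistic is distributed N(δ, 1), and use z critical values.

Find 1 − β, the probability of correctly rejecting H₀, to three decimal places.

Power ≈ 0.868

Noncentrality parameter: δ = d·√(n/2) = 0.92 × √(18/2) = 2.7600
Two-sided α = 0.1 → critical value z_{0.05} = 1.645.
Power = Φ(δ − 1.645) + Φ(−δ − 1.645) = Φ(1.115) + Φ(-4.405) = 0.8676 + 0.0000 = 0.8676.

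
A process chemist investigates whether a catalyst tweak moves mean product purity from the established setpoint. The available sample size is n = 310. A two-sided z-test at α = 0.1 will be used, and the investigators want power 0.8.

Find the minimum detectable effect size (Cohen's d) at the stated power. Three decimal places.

d ≈ 0.141

Required noncentrality: δ = z_{0.05} + z_{0.20} = 1.645 + 0.842 = 2.486.
(The second rejection-region term Φ(−δ − z_{α/2}) is negligible and dropped.)
δ = d·√n ⇒ d = δ/√n = 2.486/√310 = 0.1412.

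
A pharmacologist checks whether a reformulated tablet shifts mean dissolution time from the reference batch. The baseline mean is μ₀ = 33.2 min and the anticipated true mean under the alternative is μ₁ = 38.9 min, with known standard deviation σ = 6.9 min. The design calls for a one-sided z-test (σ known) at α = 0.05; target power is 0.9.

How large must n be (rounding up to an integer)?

Standardized effect: d = |μ₁ − μ₀| / σ = |38.9 − 33.2| / 6.9 = 0.8261
Set Φ(δ − 1.645) = 0.9; then δ − 1.645 = Φ⁻¹(0.9) = 1.282, giving δ = 2.926.
δ = d·√n ⇒ n = (δ/d)² = (2.926 / 0.8261)² = 12.55.
Round up to the next whole unit.

n = 13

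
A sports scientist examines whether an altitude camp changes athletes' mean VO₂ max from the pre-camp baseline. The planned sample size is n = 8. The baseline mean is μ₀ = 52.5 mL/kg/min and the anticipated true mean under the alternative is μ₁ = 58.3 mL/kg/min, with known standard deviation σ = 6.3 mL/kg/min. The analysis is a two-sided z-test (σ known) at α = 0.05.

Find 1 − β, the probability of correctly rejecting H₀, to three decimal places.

Power ≈ 0.740

Standardized effect: d = |μ₁ − μ₀| / σ = |58.3 − 52.5| / 6.3 = 0.9206
Noncentrality parameter: δ = d·√n = 0.9206 × √8 = 2.6039
Two-sided α = 0.05 → critical value z_{0.025} = 1.960.
Power = Φ(δ − 1.960) + Φ(−δ − 1.960) = Φ(0.644) + Φ(-4.564) = 0.7402 + 0.0000 = 0.7402.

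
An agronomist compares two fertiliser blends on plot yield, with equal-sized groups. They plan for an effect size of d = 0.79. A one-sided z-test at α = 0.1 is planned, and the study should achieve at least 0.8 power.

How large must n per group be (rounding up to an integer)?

n = 15 per group

Set Φ(δ − 1.282) = 0.8; then δ − 1.282 = Φ⁻¹(0.8) = 0.842, giving δ = 2.123.
δ = d·√(n/2) ⇒ n = 2(δ/d)² = 2 × (2.123 / 0.79)² = 14.45.
Rounding up, n = 15 per group.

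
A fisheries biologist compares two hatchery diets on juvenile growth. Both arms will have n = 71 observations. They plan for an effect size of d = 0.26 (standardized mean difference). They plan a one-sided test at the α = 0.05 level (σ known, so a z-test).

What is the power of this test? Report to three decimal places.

Noncentrality parameter: δ = d·√(n/2) = 0.26 × √(71/2) = 1.5491
One-sided α = 0.05 → critical value z_{0.05} = 1.645.
Power = P(Z > 1.645 − δ) = Φ(-0.096) = 0.4619.

Power ≈ 0.462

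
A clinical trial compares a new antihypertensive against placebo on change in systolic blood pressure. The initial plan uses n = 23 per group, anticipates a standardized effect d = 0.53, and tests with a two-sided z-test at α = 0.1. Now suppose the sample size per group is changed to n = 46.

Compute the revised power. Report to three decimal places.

With n = 46 per group: δ = d·√(n/2) = 0.53 × √(46/2) = 2.5418. Critical value z_{0.05} = 1.645.
Revised power = Φ(δ − 1.645) + Φ(−δ − 1.645) = Φ(0.897) + Φ(-4.187) = 0.8151 + 0.0000 = 0.8151.

Power ≈ 0.815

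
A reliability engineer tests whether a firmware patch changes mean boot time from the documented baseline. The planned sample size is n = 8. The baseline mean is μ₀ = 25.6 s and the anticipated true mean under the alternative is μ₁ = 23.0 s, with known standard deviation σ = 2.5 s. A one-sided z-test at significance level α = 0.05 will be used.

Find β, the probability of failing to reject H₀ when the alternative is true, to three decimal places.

β ≈ 0.097

Standardized effect: d = |μ₁ − μ₀| / σ = |23.0 − 25.6| / 2.5 = 1.0400
Noncentrality parameter: δ = d·√n = 1.0400 × √8 = 2.9416
Critical value for a one-sided test at α = 0.05: z_α = 1.645.
Power = P(Z > 1.645 − δ) = Φ(1.297) = 0.9026.
Type II error: β = 1 − power = 1 − 0.9026 = 0.0974.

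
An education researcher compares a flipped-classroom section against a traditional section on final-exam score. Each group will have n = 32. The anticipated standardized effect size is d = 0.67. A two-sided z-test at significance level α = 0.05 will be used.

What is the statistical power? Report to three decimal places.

Power ≈ 0.764

Noncentrality parameter: δ = d·√(n/2) = 0.67 × √(32/2) = 2.6800
Two-sided α = 0.05 → critical value z_{0.025} = 1.960.
Power = Φ(δ − 1.960) + Φ(−δ − 1.960) = Φ(0.720) + Φ(-4.640) = 0.7642 + 0.0000 = 0.7643.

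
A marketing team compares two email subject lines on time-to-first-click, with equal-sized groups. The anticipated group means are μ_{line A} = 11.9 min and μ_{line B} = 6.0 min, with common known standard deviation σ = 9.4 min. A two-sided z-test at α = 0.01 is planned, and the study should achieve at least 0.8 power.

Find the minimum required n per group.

n = 60 per group

Standardized effect: d = |μ_{line A} − μ_{line B}| / σ = |11.9 − 6.0| / 9.4 = 0.6277
Set Φ(δ − 2.576) = 0.8; then δ − 2.576 = Φ⁻¹(0.8) = 0.842, giving δ = 3.417.
(For δ > 0 the lower-tail rejection region contributes negligibly to power, so the one-term inversion is standard.)
δ = d·√(n/2) ⇒ n = 2(δ/d)² = 2 × (3.417 / 0.6277)² = 59.29.
Round up to the next whole unit.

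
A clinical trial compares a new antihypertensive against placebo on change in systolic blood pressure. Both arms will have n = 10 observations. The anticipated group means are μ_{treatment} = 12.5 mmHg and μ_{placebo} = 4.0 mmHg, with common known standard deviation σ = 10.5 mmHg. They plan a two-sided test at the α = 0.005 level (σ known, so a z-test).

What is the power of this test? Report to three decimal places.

Power ≈ 0.159

Standardized effect: d = |μ_{treatment} − μ_{placebo}| / σ = |12.5 − 4.0| / 10.5 = 0.8095
Noncentrality parameter: δ = d·√(n/2) = 0.8095 × √(10/2) = 1.8102
Critical value for a two-sided test at α = 0.005: z_{α/2} = 2.807.
Power = Φ(δ − 2.807) + Φ(−δ − 2.807) = Φ(-0.997) + Φ(-4.617) = 0.1594 + 0.0000 = 0.1594.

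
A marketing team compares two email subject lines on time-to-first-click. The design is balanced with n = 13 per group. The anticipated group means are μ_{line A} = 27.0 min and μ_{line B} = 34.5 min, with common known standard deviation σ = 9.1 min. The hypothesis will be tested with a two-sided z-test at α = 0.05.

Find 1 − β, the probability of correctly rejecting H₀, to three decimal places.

Power ≈ 0.556

Standardized effect: d = |μ_{line A} − μ_{line B}| / σ = |27.0 − 34.5| / 9.1 = 0.8242
Noncentrality parameter: δ = d·√(n/2) = 0.8242 × √(13/2) = 2.1012
Critical value for a two-sided test at α = 0.05: z_{α/2} = 1.960.
Power = Φ(δ − 1.960) + Φ(−δ − 1.960) = Φ(0.141) + Φ(-4.061) = 0.5562 + 0.0000 = 0.5562.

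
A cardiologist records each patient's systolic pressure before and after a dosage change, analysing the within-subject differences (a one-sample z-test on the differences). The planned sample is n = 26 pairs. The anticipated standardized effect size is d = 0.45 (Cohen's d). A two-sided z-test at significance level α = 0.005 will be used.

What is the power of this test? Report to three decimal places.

Noncentrality parameter: δ = d·√n = 0.45 × √26 = 2.2946
Critical value for a two-sided test at α = 0.005: z_{α/2} = 2.807.
Power = Φ(δ − 2.807) + Φ(−δ − 2.807) = Φ(-0.512) + Φ(-5.102) = 0.3042 + 0.0000 = 0.3042.

Power ≈ 0.304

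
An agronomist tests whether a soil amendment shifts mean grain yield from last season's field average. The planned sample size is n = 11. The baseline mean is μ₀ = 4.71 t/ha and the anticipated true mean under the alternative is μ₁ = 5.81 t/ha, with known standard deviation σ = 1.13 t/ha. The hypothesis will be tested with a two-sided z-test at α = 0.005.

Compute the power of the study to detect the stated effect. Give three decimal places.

Standardized effect: d = |μ₁ − μ₀| / σ = |5.81 − 4.71| / 1.13 = 0.9735
Noncentrality parameter: δ = d·√n = 0.9735 × √11 = 3.2286
Two-sided α = 0.005 → critical value z_{0.0025} = 2.807.
Power = Φ(δ − 2.807) + Φ(−δ − 2.807) = Φ(0.422) + Φ(-6.036) = 0.6633 + 0.0000 = 0.6633.

Power ≈ 0.663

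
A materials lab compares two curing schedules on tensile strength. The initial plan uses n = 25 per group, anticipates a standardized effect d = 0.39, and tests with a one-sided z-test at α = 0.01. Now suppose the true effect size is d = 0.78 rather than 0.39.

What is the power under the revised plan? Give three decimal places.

Power ≈ 0.667

With d = 0.78: δ = d·√(n/2) = 0.78 × √(25/2) = 2.7577. Critical value z_{0.01} = 2.326.
Revised power = P(Z > 2.326 − δ) = Φ(0.431) = 0.6669.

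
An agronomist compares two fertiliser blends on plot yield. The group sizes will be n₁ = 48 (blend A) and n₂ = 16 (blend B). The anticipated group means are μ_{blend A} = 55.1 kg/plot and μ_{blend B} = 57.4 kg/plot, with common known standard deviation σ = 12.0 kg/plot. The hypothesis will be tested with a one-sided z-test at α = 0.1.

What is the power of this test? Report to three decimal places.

Standardized effect: d = |μ_{blend A} − μ_{blend B}| / σ = |55.1 − 57.4| / 12.0 = 0.1917
Noncentrality parameter: δ = d / √(1/n₁ + 1/n₂) = 0.1917 / √(1/48 + 1/16) = 0.6640
Critical value for a one-sided test at α = 0.1: z_α = 1.282.
Power = Φ(δ − 1.282) = Φ(-0.618) = 0.2684.

Power ≈ 0.268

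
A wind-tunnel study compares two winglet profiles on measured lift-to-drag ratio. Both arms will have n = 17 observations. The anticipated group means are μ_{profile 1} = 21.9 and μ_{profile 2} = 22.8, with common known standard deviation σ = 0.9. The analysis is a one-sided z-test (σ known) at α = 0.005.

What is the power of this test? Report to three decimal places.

Power ≈ 0.633

Standardized effect: d = |μ_{profile 1} − μ_{profile 2}| / σ = |21.9 − 22.8| / 0.9 = 1.0000
Noncentrality parameter: δ = d·√(n/2) = 1.0000 × √(17/2) = 2.9155
One-sided α = 0.005 → critical value z_{0.005} = 2.576.
Power = Φ(δ − 2.576) = Φ(0.340) = 0.6329.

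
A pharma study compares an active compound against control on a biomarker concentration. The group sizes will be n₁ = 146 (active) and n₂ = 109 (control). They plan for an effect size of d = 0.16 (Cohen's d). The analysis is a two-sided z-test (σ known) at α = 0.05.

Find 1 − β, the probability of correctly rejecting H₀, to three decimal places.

Power ≈ 0.244

Noncentrality parameter: δ = d / √(1/n₁ + 1/n₂) = 0.16 / √(1/146 + 1/109) = 1.2640
Two-sided α = 0.05 → critical value z_{0.025} = 1.960.
Power = Φ(δ − 1.960) + Φ(−δ − 1.960) = Φ(-0.696) + Φ(-3.224) = 0.2432 + 0.0006 = 0.2439.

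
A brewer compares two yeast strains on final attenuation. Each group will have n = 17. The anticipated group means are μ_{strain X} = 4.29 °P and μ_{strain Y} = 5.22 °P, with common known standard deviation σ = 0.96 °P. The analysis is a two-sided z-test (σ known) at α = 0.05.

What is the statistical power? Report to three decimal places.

Power ≈ 0.806

Standardized effect: d = |μ_{strain X} − μ_{strain Y}| / σ = |4.29 − 5.22| / 0.96 = 0.9688
Noncentrality parameter: δ = d·√(n/2) = 0.9688 × √(17/2) = 2.8244
Critical value for a two-sided test at α = 0.05: z_{α/2} = 1.960.
Power = Φ(δ − 1.960) + Φ(−δ − 1.960) = Φ(0.864) + Φ(-4.784) = 0.8063 + 0.0000 = 0.8063.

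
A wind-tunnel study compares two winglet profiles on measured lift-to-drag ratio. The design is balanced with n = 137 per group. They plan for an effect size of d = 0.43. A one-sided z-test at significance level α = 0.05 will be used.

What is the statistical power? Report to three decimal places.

Noncentrality parameter: δ = d·√(n/2) = 0.43 × √(137/2) = 3.5589
Critical value for a one-sided test at α = 0.05: z_α = 1.645.
Power = P(Z > 1.645 − δ) = Φ(1.914) = 0.9722.

Power ≈ 0.972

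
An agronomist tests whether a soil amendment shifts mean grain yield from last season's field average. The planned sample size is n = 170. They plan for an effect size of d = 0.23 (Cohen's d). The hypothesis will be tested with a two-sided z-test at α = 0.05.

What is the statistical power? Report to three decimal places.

Power ≈ 0.851

Noncentrality parameter: δ = d·√n = 0.23 × √170 = 2.9988
Critical value for a two-sided test at α = 0.05: z_{α/2} = 1.960.
Power = Φ(δ − 1.960) + Φ(−δ − 1.960) = Φ(1.039) + Φ(-4.959) = 0.8506 + 0.0000 = 0.8506.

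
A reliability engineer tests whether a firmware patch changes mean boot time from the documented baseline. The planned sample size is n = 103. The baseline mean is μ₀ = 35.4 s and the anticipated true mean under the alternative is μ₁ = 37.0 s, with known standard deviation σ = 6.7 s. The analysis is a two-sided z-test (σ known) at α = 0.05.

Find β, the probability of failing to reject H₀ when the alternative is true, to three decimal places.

Standardized effect: d = |μ₁ − μ₀| / σ = |37.0 − 35.4| / 6.7 = 0.2388
Noncentrality parameter: δ = d·√n = 0.2388 × √103 = 2.4236
Critical value for a two-sided test at α = 0.05: z_{α/2} = 1.960.
Power = Φ(δ − 1.960) + Φ(−δ − 1.960) = Φ(0.464) + Φ(-4.384) = 0.6786 + 0.0000 = 0.6786.
Type II error: β = 1 − power = 1 − 0.6786 = 0.3214.

β ≈ 0.321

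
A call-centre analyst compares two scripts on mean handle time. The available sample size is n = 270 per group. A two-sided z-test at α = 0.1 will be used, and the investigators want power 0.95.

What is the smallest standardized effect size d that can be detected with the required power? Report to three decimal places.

Required noncentrality: δ = z_{0.05} + z_{0.05} = 1.645 + 1.645 = 3.290.
(Lower-tail contribution to power is negligible for δ > 0.)
δ = d·√(n/2) ⇒ d = δ/√(n/2) = 3.290/√(270/2) = 0.2831.

d ≈ 0.283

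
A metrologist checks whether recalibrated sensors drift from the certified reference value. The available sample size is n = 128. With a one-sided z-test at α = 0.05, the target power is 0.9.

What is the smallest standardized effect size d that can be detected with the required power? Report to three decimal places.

d ≈ 0.259

Need Φ(δ − 1.645) = 0.9, so δ = 1.645 + 1.282 = 2.926.
δ = d·√n ⇒ d = δ/√n = 2.926/√128 = 0.2587.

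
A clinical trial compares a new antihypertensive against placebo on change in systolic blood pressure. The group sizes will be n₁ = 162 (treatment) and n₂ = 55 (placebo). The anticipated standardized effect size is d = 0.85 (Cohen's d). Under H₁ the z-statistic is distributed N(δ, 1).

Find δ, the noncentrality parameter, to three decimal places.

δ ≈ 5.447

The noncentrality parameter scales effect size by the design's sample-size factor: δ = d / √(1/n₁ + 1/n₂) = 0.85 / √(1/162 + 1/55) = 5.4466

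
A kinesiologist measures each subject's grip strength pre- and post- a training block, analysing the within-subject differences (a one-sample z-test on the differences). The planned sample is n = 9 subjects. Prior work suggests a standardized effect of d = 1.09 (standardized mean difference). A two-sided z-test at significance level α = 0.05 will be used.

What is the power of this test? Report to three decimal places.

Noncentrality parameter: δ = d·√n = 1.09 × √9 = 3.2700
Critical value for a two-sided test at α = 0.05: z_{α/2} = 1.960.
Power = Φ(δ − 1.960) + Φ(−δ − 1.960) = Φ(1.310) + Φ(-5.230) = 0.9049 + 0.0000 = 0.9049.

Power ≈ 0.905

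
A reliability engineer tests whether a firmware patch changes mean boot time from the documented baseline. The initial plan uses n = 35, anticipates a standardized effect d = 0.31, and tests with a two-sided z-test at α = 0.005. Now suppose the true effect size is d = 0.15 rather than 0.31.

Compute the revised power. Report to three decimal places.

With d = 0.15: δ = d·√n = 0.15 × √35 = 0.8874. Critical value z_{0.0025} = 2.807.
Revised power = Φ(δ − 2.807) + Φ(−δ − 2.807) = Φ(-1.920) + Φ(-3.694) = 0.0275 + 0.0001 = 0.0276.

Power ≈ 0.028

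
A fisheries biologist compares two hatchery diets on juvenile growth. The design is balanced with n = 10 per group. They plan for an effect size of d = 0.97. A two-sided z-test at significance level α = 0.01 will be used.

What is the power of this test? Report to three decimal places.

Noncentrality parameter: δ = d·√(n/2) = 0.97 × √(10/2) = 2.1690
Critical value for a two-sided test at α = 0.01: z_{α/2} = 2.576.
Power = Φ(δ − 2.576) + Φ(−δ − 2.576) = Φ(-0.407) + Φ(-4.745) = 0.3421 + 0.0000 = 0.3421.

Power ≈ 0.342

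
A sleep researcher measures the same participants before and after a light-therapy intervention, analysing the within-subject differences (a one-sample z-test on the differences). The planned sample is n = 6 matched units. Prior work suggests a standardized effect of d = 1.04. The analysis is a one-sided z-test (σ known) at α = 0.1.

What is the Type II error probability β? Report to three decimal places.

Noncentrality parameter: δ = d·√n = 1.04 × √6 = 2.5475
One-sided α = 0.1 → critical value z_{0.1} = 1.282.
Power = P(Z > 1.282 − δ) = Φ(1.266) = 0.8972.
Type II error: β = 1 − power = 1 − 0.8972 = 0.1028.

β ≈ 0.103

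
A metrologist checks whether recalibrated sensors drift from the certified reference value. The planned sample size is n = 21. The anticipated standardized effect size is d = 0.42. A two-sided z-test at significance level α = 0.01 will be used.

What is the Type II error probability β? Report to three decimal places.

β ≈ 0.743

Noncentrality parameter: δ = d·√n = 0.42 × √21 = 1.9247
Critical value for a two-sided test at α = 0.01: z_{α/2} = 2.576.
Power = Φ(δ − 2.576) + Φ(−δ − 2.576) = Φ(-0.651) + Φ(-4.501) = 0.2575 + 0.0000 = 0.2575.
Type II error: β = 1 − power = 1 − 0.2575 = 0.7425.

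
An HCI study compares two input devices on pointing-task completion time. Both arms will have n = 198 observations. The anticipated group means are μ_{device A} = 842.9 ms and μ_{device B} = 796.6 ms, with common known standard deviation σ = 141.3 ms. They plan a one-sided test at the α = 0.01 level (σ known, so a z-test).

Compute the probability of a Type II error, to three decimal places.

β ≈ 0.175

Standardized effect: d = |μ_{device A} − μ_{device B}| / σ = |842.9 − 796.6| / 141.3 = 0.3277
Noncentrality parameter: λ = d·√(n/2) = 0.3277 × √(198/2) = 3.2603
One-sided α = 0.01 → critical value z_{0.01} = 2.326.
Power = Φ(λ − 2.326) = Φ(0.934) = 0.8248.
Type II error: β = 1 − power = 1 − 0.8248 = 0.1752.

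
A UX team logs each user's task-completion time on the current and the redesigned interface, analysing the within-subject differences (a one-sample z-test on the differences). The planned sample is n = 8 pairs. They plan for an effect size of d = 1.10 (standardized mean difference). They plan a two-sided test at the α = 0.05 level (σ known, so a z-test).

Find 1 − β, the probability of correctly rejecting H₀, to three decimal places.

Power ≈ 0.875

Noncentrality parameter: δ = d·√n = 1.10 × √8 = 3.1113
Critical value for a two-sided test at α = 0.05: z_{α/2} = 1.960.
Power = Φ(δ − 1.960) + Φ(−δ − 1.960) = Φ(1.151) + Φ(-5.071) = 0.8752 + 0.0000 = 0.8752.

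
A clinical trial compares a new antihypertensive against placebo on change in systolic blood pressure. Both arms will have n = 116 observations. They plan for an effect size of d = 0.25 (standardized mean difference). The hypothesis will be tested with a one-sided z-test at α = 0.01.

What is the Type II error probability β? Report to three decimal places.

Noncentrality parameter: δ = d·√(n/2) = 0.25 × √(116/2) = 1.9039
One-sided α = 0.01 → critical value z_{0.01} = 2.326.
Power = Φ(δ − 2.326) = Φ(-0.422) = 0.3364.
Type II error: β = 1 − power = 1 − 0.3364 = 0.6636.

β ≈ 0.664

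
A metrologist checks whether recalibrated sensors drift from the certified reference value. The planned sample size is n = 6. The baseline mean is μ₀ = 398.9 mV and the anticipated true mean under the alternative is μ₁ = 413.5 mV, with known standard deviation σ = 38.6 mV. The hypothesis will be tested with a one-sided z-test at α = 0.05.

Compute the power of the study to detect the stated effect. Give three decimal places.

Standardized effect: d = |μ₁ − μ₀| / σ = |413.5 − 398.9| / 38.6 = 0.3782
Noncentrality parameter: δ = d·√n = 0.3782 × √6 = 0.9265
Critical value for a one-sided test at α = 0.05: z_α = 1.645.
Power = Φ(δ − 1.645) = Φ(-0.718) = 0.2363.

Power ≈ 0.236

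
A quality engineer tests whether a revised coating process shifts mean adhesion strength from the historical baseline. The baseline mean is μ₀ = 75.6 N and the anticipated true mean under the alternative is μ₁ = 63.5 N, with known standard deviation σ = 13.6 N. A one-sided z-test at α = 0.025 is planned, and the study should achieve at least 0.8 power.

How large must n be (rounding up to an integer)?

n = 10

Standardized effect: d = |μ₁ − μ₀| / σ = |63.5 − 75.6| / 13.6 = 0.8897
Set Φ(δ − 1.960) = 0.8; then δ − 1.960 = Φ⁻¹(0.8) = 0.842, giving δ = 2.802.
δ = d·√n ⇒ n = (δ/d)² = (2.802 / 0.8897)² = 9.92.
Rounding up, n = 10.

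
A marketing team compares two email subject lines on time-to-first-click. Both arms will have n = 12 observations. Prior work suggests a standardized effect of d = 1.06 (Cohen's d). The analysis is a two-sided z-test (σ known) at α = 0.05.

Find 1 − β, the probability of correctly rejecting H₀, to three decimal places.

Power ≈ 0.738

Noncentrality parameter: δ = d·√(n/2) = 1.06 × √(12/2) = 2.5965
Critical value for a two-sided test at α = 0.05: z_{α/2} = 1.960.
Power = Φ(δ − 1.960) + Φ(−δ − 1.960) = Φ(0.636) + Φ(-4.556) = 0.7378 + 0.0000 = 0.7378.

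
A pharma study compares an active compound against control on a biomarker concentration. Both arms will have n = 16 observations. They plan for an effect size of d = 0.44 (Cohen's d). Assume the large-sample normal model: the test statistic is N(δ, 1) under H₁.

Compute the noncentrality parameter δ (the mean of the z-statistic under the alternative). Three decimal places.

δ ≈ 1.245

The noncentrality parameter scales effect size by the design's sample-size factor: δ = d·√(n/2) = 0.44 × √(16/2) = 1.2445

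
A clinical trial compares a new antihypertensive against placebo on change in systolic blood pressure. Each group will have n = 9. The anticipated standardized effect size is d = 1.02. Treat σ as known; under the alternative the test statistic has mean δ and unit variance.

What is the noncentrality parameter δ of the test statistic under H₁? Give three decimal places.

δ ≈ 2.164

δ = d·√(n/2) = 1.02 × √(9/2) = 2.1637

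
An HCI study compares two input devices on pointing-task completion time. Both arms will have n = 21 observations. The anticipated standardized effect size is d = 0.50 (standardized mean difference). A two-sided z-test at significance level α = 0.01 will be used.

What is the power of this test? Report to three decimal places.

Power ≈ 0.170

Noncentrality parameter: δ = d·√(n/2) = 0.50 × √(21/2) = 1.6202
Critical value for a two-sided test at α = 0.01: z_{α/2} = 2.576.
Power = Φ(δ − 2.576) + Φ(−δ − 2.576) = Φ(-0.956) + Φ(-4.196) = 0.1696 + 0.0000 = 0.1696.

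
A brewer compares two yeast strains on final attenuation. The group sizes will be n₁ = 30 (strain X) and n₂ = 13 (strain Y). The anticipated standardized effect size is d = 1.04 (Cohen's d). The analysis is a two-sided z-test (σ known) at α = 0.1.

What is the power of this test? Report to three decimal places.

Power ≈ 0.932

Noncentrality parameter: δ = d / √(1/n₁ + 1/n₂) = 1.04 / √(1/30 + 1/13) = 3.1321
Two-sided α = 0.1 → critical value z_{0.05} = 1.645.
Power = Φ(δ − 1.645) + Φ(−δ − 1.645) = Φ(1.487) + Φ(-4.777) = 0.9315 + 0.0000 = 0.9315.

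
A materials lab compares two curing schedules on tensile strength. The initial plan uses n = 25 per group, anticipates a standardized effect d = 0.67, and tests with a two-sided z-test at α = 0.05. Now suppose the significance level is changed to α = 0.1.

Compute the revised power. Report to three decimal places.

Power ≈ 0.765

δ = d·√(n/2) = 0.67 × √(25/2) = 2.3688 (unchanged). New critical value: z_{0.05} = 1.645.
Revised power = Φ(δ − 1.645) + Φ(−δ − 1.645) = Φ(0.724) + Φ(-4.014) = 0.7655 + 0.0000 = 0.7655.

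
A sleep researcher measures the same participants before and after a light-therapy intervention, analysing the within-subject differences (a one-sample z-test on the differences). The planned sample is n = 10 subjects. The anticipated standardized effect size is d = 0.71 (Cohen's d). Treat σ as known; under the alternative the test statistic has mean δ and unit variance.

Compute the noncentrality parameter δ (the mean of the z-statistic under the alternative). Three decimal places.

δ = d·√n = 0.71 × √10 = 2.2452

δ ≈ 2.245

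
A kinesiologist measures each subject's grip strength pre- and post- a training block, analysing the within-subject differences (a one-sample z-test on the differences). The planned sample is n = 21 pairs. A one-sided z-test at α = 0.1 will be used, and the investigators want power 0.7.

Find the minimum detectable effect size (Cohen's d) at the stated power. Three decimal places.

d ≈ 0.394

Required noncentrality: δ = z_{0.1} + z_{0.30} = 1.282 + 0.524 = 1.806.
δ = d·√n ⇒ d = δ/√n = 1.806/√21 = 0.3941.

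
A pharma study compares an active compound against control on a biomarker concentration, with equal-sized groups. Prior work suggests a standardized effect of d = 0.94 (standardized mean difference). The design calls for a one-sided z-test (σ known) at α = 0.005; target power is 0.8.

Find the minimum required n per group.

n = 27 per group

Set Φ(δ − 2.576) = 0.8; then δ − 2.576 = Φ⁻¹(0.8) = 0.842, giving δ = 3.417.
δ = d·√(n/2) ⇒ n = 2(δ/d)² = 2 × (3.417 / 0.94)² = 26.43.
Rounding up, n = 27 per group.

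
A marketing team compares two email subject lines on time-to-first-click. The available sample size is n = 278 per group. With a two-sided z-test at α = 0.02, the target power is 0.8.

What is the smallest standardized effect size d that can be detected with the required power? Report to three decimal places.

Need Φ(δ − 2.326) = 0.8, so δ = 2.326 + 0.842 = 3.168.
(Lower-tail contribution to power is negligible for δ > 0.)
δ = d·√(n/2) ⇒ d = δ/√(n/2) = 3.168/√(278/2) = 0.2687.

d ≈ 0.269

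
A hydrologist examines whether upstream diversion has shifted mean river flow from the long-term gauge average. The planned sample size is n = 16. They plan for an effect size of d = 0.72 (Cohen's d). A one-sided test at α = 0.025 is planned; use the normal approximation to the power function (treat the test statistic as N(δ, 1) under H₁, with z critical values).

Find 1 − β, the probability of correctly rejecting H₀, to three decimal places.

Noncentrality parameter: δ = d·√n = 0.72 × √16 = 2.8800
One-sided α = 0.025 → critical value z_{0.025} = 1.960.
Power = P(Z > 1.960 − δ) = Φ(0.920) = 0.8212.

Power ≈ 0.821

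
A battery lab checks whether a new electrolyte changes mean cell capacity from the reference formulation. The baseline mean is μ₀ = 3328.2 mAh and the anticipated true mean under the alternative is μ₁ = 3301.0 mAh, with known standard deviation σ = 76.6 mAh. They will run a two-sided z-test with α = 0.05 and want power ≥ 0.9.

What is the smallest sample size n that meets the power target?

n = 84

Standardized effect: d = |μ₁ − μ₀| / σ = |3301.0 − 3328.2| / 76.6 = 0.3551
For power 0.9 need Φ(δ − z_{0.025}) = 0.9, so δ = z_{0.025} + z_{0.10} = 1.960 + 1.282 = 3.242.
(The Φ(−δ − z_{α/2}) term is vanishingly small for δ > 0 and is dropped in the standard sample-size formula.)
δ = d·√n ⇒ n = (δ/d)² = (3.242 / 0.3551)² = 83.33.
Rounding up, n = 84.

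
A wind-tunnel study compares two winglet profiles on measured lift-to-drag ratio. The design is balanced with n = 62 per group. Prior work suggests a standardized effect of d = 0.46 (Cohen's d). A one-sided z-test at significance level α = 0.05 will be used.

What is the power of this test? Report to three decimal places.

Power ≈ 0.820

Noncentrality parameter: λ = d·√(n/2) = 0.46 × √(62/2) = 2.5612
One-sided α = 0.05 → critical value z_{0.05} = 1.645.
Power = P(Z > 1.645 − λ) = Φ(0.916) = 0.8202.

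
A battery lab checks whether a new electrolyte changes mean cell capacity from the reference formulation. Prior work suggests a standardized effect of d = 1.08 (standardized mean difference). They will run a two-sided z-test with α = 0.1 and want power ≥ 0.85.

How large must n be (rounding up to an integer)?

For power 0.85 need Φ(δ − z_{0.05}) = 0.85, so δ = z_{0.05} + z_{0.15} = 1.645 + 1.036 = 2.681.
(Ignoring the negligible lower-tail rejection probability gives the usual closed-form inversion.)
δ = d·√n ⇒ n = (δ/d)² = (2.681 / 1.08)² = 6.16.
Rounding up, n = 7.

n = 7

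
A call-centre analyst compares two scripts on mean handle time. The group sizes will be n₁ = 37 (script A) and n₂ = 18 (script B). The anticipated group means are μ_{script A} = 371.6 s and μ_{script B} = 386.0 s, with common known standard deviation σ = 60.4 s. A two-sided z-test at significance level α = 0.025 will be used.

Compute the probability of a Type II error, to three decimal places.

β ≈ 0.920

Standardized effect: d = |μ_{script A} − μ_{script B}| / σ = |371.6 − 386.0| / 60.4 = 0.2384
Noncentrality parameter: δ = d / √(1/n₁ + 1/n₂) = 0.2384 / √(1/37 + 1/18) = 0.8296
Critical value for a two-sided test at α = 0.025: z_{α/2} = 2.241.
Power = Φ(δ − 2.241) + Φ(−δ − 2.241) = Φ(-1.412) + Φ(-3.071) = 0.0790 + 0.0011 = 0.0801.
Type II error: β = 1 − power = 1 − 0.0801 = 0.9199.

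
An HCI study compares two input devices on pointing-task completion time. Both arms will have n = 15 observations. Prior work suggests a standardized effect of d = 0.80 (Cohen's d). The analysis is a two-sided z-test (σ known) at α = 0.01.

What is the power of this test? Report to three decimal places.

Noncentrality parameter: λ = d·√(n/2) = 0.80 × √(15/2) = 2.1909
Two-sided α = 0.01 → critical value z_{0.005} = 2.576.
Power = Φ(λ − 2.576) + Φ(−λ − 2.576) = Φ(-0.385) + Φ(-4.767) = 0.3501 + 0.0000 = 0.3501.

Power ≈ 0.350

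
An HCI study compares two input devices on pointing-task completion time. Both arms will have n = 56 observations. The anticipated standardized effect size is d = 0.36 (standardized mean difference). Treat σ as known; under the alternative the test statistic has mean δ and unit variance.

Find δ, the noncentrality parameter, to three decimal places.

The noncentrality parameter scales effect size by the design's sample-size factor: δ = d·√(n/2) = 0.36 × √(56/2) = 1.9049

δ ≈ 1.905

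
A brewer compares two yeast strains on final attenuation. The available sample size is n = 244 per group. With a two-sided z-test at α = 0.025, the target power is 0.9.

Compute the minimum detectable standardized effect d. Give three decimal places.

d ≈ 0.319

Required noncentrality: δ = z_{0.0125} + z_{0.10} = 2.241 + 1.282 = 3.523.
(The second rejection-region term Φ(−δ − z_{α/2}) is negligible and dropped.)
δ = d·√(n/2) ⇒ d = δ/√(n/2) = 3.523/√(244/2) = 0.3190.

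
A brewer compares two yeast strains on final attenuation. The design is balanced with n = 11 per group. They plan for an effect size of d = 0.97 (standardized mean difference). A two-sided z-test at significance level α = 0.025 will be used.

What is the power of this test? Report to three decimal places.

Noncentrality parameter: δ = d·√(n/2) = 0.97 × √(11/2) = 2.2749
Two-sided α = 0.025 → critical value z_{0.0125} = 2.241.
Power = Φ(δ − 2.241) + Φ(−δ − 2.241) = Φ(0.033) + Φ(-4.516) = 0.5133 + 0.0000 = 0.5133.

Power ≈ 0.513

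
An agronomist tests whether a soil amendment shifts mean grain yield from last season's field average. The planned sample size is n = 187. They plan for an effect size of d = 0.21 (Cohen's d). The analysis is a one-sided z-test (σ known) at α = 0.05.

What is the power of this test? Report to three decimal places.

Power ≈ 0.890

Noncentrality parameter: δ = d·√n = 0.21 × √187 = 2.8717
One-sided α = 0.05 → critical value z_{0.05} = 1.645.
Power = P(Z > 1.645 − δ) = Φ(1.227) = 0.8901.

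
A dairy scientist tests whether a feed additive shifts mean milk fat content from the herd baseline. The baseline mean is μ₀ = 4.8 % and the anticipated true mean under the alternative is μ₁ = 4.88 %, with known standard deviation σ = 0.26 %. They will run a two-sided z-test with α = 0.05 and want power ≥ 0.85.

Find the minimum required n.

n = 95

Standardized effect: d = |μ₁ − μ₀| / σ = |4.88 − 4.8| / 0.26 = 0.3077
Set Φ(δ − 1.960) = 0.85; then δ − 1.960 = Φ⁻¹(0.85) = 1.036, giving δ = 2.996.
(The Φ(−δ − z_{α/2}) term is vanishingly small for δ > 0 and is dropped in the standard sample-size formula.)
δ = d·√n ⇒ n = (δ/d)² = (2.996 / 0.3077)² = 94.83.
Round up to the next whole unit.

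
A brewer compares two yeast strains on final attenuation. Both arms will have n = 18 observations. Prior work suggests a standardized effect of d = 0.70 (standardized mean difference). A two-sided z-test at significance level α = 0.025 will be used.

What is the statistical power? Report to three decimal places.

Power ≈ 0.444

Noncentrality parameter: δ = d·√(n/2) = 0.70 × √(18/2) = 2.1000
Two-sided α = 0.025 → critical value z_{0.0125} = 2.241.
Power = Φ(δ − 2.241) + Φ(−δ − 2.241) = Φ(-0.141) + Φ(-4.341) = 0.4438 + 0.0000 = 0.4438.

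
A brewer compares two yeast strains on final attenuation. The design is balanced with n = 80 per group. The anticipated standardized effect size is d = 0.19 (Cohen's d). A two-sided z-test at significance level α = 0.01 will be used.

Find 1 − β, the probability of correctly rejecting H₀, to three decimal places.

Noncentrality parameter: δ = d·√(n/2) = 0.19 × √(80/2) = 1.2017
Critical value for a two-sided test at α = 0.01: z_{α/2} = 2.576.
Power = Φ(δ − 2.576) + Φ(−δ − 2.576) = Φ(-1.374) + Φ(-3.777) = 0.0847 + 0.0001 = 0.0848.

Power ≈ 0.085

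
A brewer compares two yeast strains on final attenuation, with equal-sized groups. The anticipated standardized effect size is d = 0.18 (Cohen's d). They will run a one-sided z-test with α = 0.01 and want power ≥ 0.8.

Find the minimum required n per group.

Set Φ(δ − 2.326) = 0.8; then δ − 2.326 = Φ⁻¹(0.8) = 0.842, giving δ = 3.168.
δ = d·√(n/2) ⇒ n = 2(δ/d)² = 2 × (3.168 / 0.18)² = 619.51.
Rounding up, n = 620 per group.

n = 620 per group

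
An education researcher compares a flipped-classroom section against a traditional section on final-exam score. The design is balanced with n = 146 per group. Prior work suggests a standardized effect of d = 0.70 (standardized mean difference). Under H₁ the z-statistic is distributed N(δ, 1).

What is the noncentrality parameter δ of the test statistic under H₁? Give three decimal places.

δ = d·√(n/2) = 0.70 × √(146/2) = 5.9808

δ ≈ 5.981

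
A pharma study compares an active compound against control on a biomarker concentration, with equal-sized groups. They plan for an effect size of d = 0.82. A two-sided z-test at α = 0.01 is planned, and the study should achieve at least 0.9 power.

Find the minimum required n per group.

For power 0.9 need Φ(δ − z_{0.005}) = 0.9, so δ = z_{0.005} + z_{0.10} = 2.576 + 1.282 = 3.857.
(Ignoring the negligible lower-tail rejection probability gives the usual closed-form inversion.)
δ = d·√(n/2) ⇒ n = 2(δ/d)² = 2 × (3.857 / 0.82)² = 44.26.
Round up to the next whole unit.

n = 45 per group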